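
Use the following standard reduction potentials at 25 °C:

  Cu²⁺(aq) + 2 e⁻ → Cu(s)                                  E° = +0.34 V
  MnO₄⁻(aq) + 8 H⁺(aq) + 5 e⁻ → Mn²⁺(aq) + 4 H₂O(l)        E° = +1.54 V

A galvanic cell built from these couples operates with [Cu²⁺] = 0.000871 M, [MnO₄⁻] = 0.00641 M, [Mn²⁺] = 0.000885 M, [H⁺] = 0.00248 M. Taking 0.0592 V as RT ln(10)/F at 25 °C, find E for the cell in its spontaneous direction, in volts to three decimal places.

MnO₄⁻/Mn²⁺ is the cathode (higher E°), Cu²⁺/Cu the anode: E°cell = +1.54 − (+0.34) = +1.20 V, n = 10.
Overall: 2 MnO₄⁻(aq) + 16 H⁺(aq) + 5 Cu(s) → 2 Mn²⁺(aq) + 8 H₂O(l) + 5 Cu²⁺(aq)
Q = [Mn²⁺]^2·[Cu²⁺]^5 / ([MnO₄⁻]^2·[H⁺]^16); log Q = 24.669.
E = E° − (0.0592/n) log Q = +1.20 − (0.0592/10)(24.669) = +1.054 V.

+1.054 V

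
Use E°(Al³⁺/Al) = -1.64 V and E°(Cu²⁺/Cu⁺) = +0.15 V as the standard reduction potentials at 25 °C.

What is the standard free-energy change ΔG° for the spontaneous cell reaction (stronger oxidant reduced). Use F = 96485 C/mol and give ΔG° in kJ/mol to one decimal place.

-518.1 kJ/mol

Cu²⁺/Cu⁺ (E° = +0.15 V) is the cathode; Al³⁺/Al (E° = -1.64 V) is the anode, so E°cell = +1.79 V.
Balancing electrons gives n = 3 (lcm of 1 and 3).
ΔG° = −nFE° = −(3)(96485)(+1.79) = -518,124 J = -518.1 kJ/mol.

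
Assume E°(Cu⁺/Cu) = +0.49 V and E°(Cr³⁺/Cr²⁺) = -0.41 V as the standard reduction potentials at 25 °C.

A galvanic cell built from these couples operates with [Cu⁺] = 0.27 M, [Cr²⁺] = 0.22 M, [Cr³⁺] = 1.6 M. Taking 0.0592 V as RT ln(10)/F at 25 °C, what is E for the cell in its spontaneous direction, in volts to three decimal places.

Cu⁺/Cu is the cathode (higher E°), Cr³⁺/Cr²⁺ the anode: E°cell = +0.49 − (-0.41) = +0.90 V, n = 1.
Overall: Cu⁺(aq) + Cr²⁺(aq) → Cu(s) + Cr³⁺(aq)
Q = [Cr³⁺] / ([Cu⁺]·[Cr²⁺]); log Q = 1.430.
E = E° − (0.0592/n) log Q = +0.90 − (0.0592/1)(1.430) = +0.815 V.

+0.815 V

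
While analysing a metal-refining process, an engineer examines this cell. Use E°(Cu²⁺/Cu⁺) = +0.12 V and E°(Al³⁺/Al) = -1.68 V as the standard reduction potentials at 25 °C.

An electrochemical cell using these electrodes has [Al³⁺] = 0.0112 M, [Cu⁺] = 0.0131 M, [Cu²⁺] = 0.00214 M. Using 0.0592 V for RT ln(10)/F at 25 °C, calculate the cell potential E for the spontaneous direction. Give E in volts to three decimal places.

+1.792 V

Cu²⁺/Cu⁺ is the cathode (higher E°), Al³⁺/Al the anode: E°cell = +0.12 − (-1.68) = +1.80 V, n = 3.
Overall: 3 Cu²⁺(aq) + Al(s) → 3 Cu⁺(aq) + Al³⁺(aq)
Q = [Cu⁺]^3·[Al³⁺] / ([Cu²⁺]^3); log Q = 0.410.
E = E° − (0.0592/n) log Q = +1.80 − (0.0592/3)(0.410) = +1.792 V.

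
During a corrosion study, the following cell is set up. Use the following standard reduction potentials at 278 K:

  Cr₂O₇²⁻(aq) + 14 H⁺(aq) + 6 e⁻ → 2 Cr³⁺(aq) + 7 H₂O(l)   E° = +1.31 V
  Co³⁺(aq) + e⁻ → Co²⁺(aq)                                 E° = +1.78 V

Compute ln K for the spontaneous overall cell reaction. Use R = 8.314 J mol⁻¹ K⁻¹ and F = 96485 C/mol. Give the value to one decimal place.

117.7

Cathode: Co³⁺/Co²⁺; anode: Cr₂O₇²⁻/Cr³⁺. E°cell = (+1.78) − (+1.31) = +0.47 V, with n = 6.
ΔG° = −nFE° = −RT ln K, so ln K = nFE°/(RT) = (6)(96485)(+0.47) / ((8.314)(278)) = 117.721.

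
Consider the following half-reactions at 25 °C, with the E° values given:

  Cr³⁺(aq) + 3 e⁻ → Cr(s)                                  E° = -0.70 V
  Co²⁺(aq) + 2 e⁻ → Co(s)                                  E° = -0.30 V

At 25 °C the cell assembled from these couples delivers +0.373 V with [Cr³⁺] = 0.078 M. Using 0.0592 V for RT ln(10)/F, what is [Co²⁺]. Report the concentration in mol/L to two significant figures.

Co²⁺/Co is the cathode, Cr³⁺/Cr the anode: E°cell = +0.40 V, n = 6.
Overall reaction: 3 Co²⁺(aq) + 2 Cr(s) → 3 Co(s) + 2 Cr³⁺(aq); Q = [Cr³⁺]^2/[Co²⁺]^3.
From E = E° − (0.0592/n) log Q: log Q = (E° − E)·n/0.0592 = (+0.40 − (+0.373))·6/0.0592 = 2.7365.
So 3·log[Co²⁺] = 2·log(0.078) − log Q = -2.2158 − (2.7365) = -4.9523; log[Co²⁺] = -4.9523 / 3 = -1.6508; [Co²⁺] = 10^(-1.6508) ≈ 0.022 M.

0.022 M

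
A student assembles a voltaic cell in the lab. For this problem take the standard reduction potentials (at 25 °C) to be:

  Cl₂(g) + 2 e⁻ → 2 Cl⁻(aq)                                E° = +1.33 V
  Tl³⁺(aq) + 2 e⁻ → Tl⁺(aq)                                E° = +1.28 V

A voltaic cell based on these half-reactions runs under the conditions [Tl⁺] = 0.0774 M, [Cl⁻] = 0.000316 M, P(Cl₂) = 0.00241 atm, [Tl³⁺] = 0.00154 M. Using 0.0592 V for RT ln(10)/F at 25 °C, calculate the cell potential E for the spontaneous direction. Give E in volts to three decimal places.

Cl₂/Cl⁻ is the cathode (higher E°), Tl³⁺/Tl⁺ the anode: E°cell = +1.33 − (+1.28) = +0.05 V, n = 2.
Overall: Cl₂(g) + Tl⁺(aq) → 2 Cl⁻(aq) + Tl³⁺(aq)
Q = [Cl⁻]^2·[Tl³⁺] / (P(Cl₂)·[Tl⁺]); log Q = -6.084.
E = E° − (0.0592/n) log Q = +0.05 − (0.0592/2)(-6.084) = +0.230 V.

+0.230 V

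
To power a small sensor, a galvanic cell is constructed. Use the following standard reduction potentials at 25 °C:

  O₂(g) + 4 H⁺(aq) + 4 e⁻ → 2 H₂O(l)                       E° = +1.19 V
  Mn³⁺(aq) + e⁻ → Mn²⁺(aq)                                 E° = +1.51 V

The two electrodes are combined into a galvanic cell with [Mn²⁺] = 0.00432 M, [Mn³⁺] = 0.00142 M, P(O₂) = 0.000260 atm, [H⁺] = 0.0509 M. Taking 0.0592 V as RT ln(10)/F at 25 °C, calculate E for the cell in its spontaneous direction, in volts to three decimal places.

Mn³⁺/Mn²⁺ is the cathode (higher E°), O₂/H₂O the anode: E°cell = +1.51 − (+1.19) = +0.32 V, n = 4.
Overall: 4 Mn³⁺(aq) + 2 H₂O(l) → 4 Mn²⁺(aq) + O₂(g) + 4 H⁺(aq)
Q = [Mn²⁺]^4·P(O₂)·[H⁺]^4 / ([Mn³⁺]^4); log Q = -6.825.
E = E° − (0.0592/n) log Q = +0.32 − (0.0592/4)(-6.825) = +0.421 V.

+0.421 V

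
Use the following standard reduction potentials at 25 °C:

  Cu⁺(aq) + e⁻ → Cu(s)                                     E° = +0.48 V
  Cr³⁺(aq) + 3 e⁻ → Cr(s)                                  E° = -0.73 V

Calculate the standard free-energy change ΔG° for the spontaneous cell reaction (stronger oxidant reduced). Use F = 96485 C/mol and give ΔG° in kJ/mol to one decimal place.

Cu⁺/Cu (E° = +0.48 V) is the cathode; Cr³⁺/Cr (E° = -0.73 V) is the anode, so E°cell = +1.21 V.
Balancing electrons gives n = 3 (lcm of 1 and 3).
ΔG° = −nFE° = −(3)(96485)(+1.21) = -350,241 J = -350.2 kJ/mol.

-350.2 kJ/mol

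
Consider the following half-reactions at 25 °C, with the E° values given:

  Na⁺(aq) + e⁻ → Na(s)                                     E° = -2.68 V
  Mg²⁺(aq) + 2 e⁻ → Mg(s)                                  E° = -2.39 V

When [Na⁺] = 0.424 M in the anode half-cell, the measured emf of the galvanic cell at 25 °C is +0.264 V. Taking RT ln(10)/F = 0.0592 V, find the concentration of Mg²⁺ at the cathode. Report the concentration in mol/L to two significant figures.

Mg²⁺/Mg is the cathode, Na⁺/Na the anode: E°cell = +0.29 V, n = 2.
Overall reaction: Mg²⁺(aq) + 2 Na(s) → Mg(s) + 2 Na⁺(aq); Q = [Na⁺]^2/[Mg²⁺]^1.
From E = E° − (0.0592/n) log Q: log Q = (E° − E)·n/0.0592 = (+0.29 − (+0.264))·2/0.0592 = 0.8784.
So 1·log[Mg²⁺] = 2·log(0.424) − log Q = -0.7453 − (0.8784) = -1.6237; [Mg²⁺] = 10^(-1.6237) ≈ 0.024 M.

0.024 M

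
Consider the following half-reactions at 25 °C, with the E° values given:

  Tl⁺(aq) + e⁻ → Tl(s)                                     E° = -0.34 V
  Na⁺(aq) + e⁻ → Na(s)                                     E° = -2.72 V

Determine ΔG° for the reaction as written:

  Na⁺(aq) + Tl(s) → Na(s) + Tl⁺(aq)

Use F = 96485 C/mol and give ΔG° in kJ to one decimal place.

+229.6 kJ

As written, Na⁺/Na is reduced (cathode) and Tl⁺/Tl is oxidised (anode), so E°cell = (-2.72) − (-0.34) = -2.38 V.
Balancing electrons gives n = 1.
ΔG° = −nFE° = −(1)(96485)(-2.38) = 229,634 J = +229.6 kJ.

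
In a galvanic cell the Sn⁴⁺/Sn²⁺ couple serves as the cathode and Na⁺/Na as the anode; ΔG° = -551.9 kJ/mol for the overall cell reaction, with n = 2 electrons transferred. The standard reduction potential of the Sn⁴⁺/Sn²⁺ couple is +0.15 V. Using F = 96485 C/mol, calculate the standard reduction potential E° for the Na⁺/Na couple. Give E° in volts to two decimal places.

E°cell = −ΔG°/(nF) = −(-551.9×10³)/((2)(96485)) = +2.860 V.
Since Sn⁴⁺/Sn²⁺ is the cathode and Na⁺/Na the anode, E°cell = E°(Sn⁴⁺/Sn²⁺) − E°(Na⁺/Na).
So E°(Na⁺/Na) = E°(Sn⁴⁺/Sn²⁺) − E°cell = (+0.15) − (+2.860) = -2.71 V.

-2.71 V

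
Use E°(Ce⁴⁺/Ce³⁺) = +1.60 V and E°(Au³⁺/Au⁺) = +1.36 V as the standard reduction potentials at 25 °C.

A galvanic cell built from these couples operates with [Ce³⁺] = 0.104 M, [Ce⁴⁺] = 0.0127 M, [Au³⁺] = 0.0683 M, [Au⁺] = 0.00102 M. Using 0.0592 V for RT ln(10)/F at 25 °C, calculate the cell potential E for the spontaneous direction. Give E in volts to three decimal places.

Ce⁴⁺/Ce³⁺ is the cathode (higher E°), Au³⁺/Au⁺ the anode: E°cell = +1.60 − (+1.36) = +0.24 V, n = 2.
Overall: 2 Ce⁴⁺(aq) + Au⁺(aq) → 2 Ce³⁺(aq) + Au³⁺(aq)
Q = [Ce³⁺]^2·[Au³⁺] / ([Ce⁴⁺]^2·[Au⁺]); log Q = 3.652.
E = E° − (0.0592/n) log Q = +0.24 − (0.0592/2)(3.652) = +0.132 V.

+0.132 V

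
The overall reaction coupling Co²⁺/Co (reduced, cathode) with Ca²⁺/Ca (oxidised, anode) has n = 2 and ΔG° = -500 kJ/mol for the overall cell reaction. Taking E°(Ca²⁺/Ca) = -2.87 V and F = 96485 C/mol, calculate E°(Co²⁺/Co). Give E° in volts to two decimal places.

-0.28 V

E°cell = −ΔG°/(nF) = −(-500×10³)/((2)(96485)) = +2.591 V.
Since Co²⁺/Co is the cathode and Ca²⁺/Ca the anode, E°cell = E°(Co²⁺/Co) − E°(Ca²⁺/Ca).
So E°(Co²⁺/Co) = E°cell + E°(Ca²⁺/Ca) = +2.591 + (-2.87) = -0.28 V.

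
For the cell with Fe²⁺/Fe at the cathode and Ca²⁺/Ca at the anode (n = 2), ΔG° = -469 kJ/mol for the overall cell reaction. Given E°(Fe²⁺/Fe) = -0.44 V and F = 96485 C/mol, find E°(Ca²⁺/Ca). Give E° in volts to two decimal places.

-2.87 V

E°cell = −ΔG°/(nF) = −(-469×10³)/((2)(96485)) = +2.430 V.
Since Fe²⁺/Fe is the cathode and Ca²⁺/Ca the anode, E°cell = E°(Fe²⁺/Fe) − E°(Ca²⁺/Ca).
So E°(Ca²⁺/Ca) = E°(Fe²⁺/Fe) − E°cell = (-0.44) − (+2.430) = -2.87 V.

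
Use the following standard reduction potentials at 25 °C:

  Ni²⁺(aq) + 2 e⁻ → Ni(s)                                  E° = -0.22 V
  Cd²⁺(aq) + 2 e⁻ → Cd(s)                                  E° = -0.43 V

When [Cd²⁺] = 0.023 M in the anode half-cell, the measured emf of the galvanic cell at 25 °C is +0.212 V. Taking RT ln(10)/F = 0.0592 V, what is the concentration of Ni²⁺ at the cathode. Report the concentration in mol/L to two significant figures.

0.027 M

Ni²⁺/Ni is the cathode, Cd²⁺/Cd the anode: E°cell = +0.21 V, n = 2.
Overall reaction: Ni²⁺(aq) + Cd(s) → Ni(s) + Cd²⁺(aq); Q = [Cd²⁺]^1/[Ni²⁺]^1.
From E = E° − (0.0592/n) log Q: log Q = (E° − E)·n/0.0592 = (+0.21 − (+0.212))·2/0.0592 = -0.0676.
So 1·log[Ni²⁺] = 1·log(0.023) − log Q = -1.6383 − (-0.0676) = -1.5707; [Ni²⁺] = 10^(-1.5707) ≈ 0.027 M.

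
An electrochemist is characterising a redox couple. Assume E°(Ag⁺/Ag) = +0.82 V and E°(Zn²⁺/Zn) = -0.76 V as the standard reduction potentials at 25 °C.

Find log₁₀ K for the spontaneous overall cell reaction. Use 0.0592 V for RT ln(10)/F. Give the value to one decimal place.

53.4

Cathode: Ag⁺/Ag; anode: Zn²⁺/Zn. E°cell = +1.58 V, n = 2.
log K = nE°cell / 0.0592 = (2)(+1.58) / 0.0592 = 53.4.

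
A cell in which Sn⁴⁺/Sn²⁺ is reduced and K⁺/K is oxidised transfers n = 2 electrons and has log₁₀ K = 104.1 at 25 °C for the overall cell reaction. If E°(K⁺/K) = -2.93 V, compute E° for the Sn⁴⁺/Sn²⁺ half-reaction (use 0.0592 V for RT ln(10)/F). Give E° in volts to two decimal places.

E°cell = (0.0592/n)·log K = (0.0592/2)(104.1) = +3.081 V.
Since Sn⁴⁺/Sn²⁺ is the cathode and K⁺/K the anode, E°cell = E°(Sn⁴⁺/Sn²⁺) − E°(K⁺/K).
So E°(Sn⁴⁺/Sn²⁺) = E°cell + E°(K⁺/K) = +3.081 + (-2.93) = +0.15 V.

+0.15 V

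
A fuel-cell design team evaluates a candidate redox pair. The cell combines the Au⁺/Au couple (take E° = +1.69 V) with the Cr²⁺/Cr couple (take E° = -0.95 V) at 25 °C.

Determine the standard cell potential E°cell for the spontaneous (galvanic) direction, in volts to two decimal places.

+2.64 V

The Au⁺/Au couple has the higher reduction potential, so it is the cathode; Cr²⁺/Cr is oxidised at the anode.
E°cell = E°(cathode) − E°(anode) = (+1.69) − (-0.95) = +2.64 V.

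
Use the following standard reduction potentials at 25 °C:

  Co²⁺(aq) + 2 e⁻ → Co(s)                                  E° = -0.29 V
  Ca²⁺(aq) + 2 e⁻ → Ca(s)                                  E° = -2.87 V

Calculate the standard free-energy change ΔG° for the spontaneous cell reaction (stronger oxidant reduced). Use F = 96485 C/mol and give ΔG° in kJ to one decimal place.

Co²⁺/Co (E° = -0.29 V) is the cathode; Ca²⁺/Ca (E° = -2.87 V) is the anode, so E°cell = +2.58 V.
Balancing electrons gives n = 2 (lcm of 2 and 2).
ΔG° = −nFE° = −(2)(96485)(+2.58) = -497,863 J = -497.9 kJ.

-497.9 kJ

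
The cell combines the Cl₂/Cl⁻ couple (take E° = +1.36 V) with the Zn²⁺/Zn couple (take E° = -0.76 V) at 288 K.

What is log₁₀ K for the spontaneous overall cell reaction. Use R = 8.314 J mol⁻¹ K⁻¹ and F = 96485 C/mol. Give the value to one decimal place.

74.2

Cathode: Cl₂/Cl⁻; anode: Zn²⁺/Zn. E°cell = (+1.36) − (-0.76) = +2.12 V, with n = 2.
ΔG° = −nFE° = −RT ln K, so ln K = nFE°/(RT) = (2)(96485)(+2.12) / ((8.314)(288)) = 170.853.
log₁₀ K = 170.853 / ln 10 = 74.2.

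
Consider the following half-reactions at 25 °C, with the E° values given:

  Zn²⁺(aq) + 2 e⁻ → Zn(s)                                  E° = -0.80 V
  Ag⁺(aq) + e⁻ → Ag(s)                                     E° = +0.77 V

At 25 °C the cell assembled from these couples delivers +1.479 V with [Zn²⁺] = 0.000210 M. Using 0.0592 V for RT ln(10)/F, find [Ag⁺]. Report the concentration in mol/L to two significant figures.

Ag⁺/Ag is the cathode, Zn²⁺/Zn the anode: E°cell = +1.57 V, n = 2.
Overall reaction: 2 Ag⁺(aq) + Zn(s) → 2 Ag(s) + Zn²⁺(aq); Q = [Zn²⁺]^1/[Ag⁺]^2.
From E = E° − (0.0592/n) log Q: log Q = (E° − E)·n/0.0592 = (+1.57 − (+1.479))·2/0.0592 = 3.0743.
So 2·log[Ag⁺] = 1·log(0.00021) − log Q = -3.6778 − (3.0743) = -6.7521; log[Ag⁺] = -6.7521 / 2 = -3.3761; [Ag⁺] = 10^(-3.3761) ≈ 0.00042 M.

0.00042 M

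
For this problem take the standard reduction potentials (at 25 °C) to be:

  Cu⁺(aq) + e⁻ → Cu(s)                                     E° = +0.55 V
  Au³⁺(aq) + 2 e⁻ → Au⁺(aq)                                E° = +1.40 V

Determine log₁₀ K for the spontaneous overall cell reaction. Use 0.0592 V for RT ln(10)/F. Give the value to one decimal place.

28.7

Cathode: Au³⁺/Au⁺; anode: Cu⁺/Cu. E°cell = +0.85 V, n = 2.
log K = nE°cell / 0.0592 = (2)(+0.85) / 0.0592 = 28.7.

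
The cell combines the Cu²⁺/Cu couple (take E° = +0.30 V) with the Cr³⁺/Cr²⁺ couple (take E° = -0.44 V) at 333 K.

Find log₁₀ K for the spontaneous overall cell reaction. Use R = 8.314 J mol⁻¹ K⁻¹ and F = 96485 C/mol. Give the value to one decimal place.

Cathode: Cu²⁺/Cu; anode: Cr³⁺/Cr²⁺. E°cell = (+0.30) − (-0.44) = +0.74 V, with n = 2.
ΔG° = −nFE° = −RT ln K, so ln K = nFE°/(RT) = (2)(96485)(+0.74) / ((8.314)(333)) = 51.578.
log₁₀ K = 51.578 / ln 10 = 22.4.

22.4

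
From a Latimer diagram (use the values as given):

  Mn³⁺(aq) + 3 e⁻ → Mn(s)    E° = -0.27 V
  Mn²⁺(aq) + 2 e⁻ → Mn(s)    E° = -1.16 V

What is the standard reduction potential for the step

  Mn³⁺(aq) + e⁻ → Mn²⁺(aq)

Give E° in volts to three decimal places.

Sequential free energies add, so n₃E°₃ = n₁E°₁ + n₂E°₂.
With n₃ = 3, and the known step contributing 2×(-1.16) V, the unknown satisfies 1·E° = 3×(-0.27) − 2×(-1.16) = +1.510.
E° = +1.510 / 1 = +1.510 V.

+1.510 V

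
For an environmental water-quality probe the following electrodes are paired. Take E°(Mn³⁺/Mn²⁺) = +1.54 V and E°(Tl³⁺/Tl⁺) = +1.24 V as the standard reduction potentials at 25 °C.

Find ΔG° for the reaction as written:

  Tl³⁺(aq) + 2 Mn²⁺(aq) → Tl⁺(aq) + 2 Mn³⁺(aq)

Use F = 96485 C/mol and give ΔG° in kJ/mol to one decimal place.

As written, Tl³⁺/Tl⁺ is reduced (cathode) and Mn³⁺/Mn²⁺ is oxidised (anode), so E°cell = (+1.24) − (+1.54) = -0.30 V.
Balancing electrons gives n = 2.
ΔG° = −nFE° = −(2)(96485)(-0.30) = 57,891 J = +57.9 kJ/mol.

+57.9 kJ/mol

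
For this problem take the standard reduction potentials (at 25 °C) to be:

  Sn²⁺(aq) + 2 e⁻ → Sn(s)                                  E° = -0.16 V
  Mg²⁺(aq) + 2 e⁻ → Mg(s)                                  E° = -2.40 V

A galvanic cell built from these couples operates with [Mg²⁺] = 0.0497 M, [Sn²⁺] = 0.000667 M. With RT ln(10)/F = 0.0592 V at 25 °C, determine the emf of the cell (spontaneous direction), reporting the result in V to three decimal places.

+2.185 V

Sn²⁺/Sn is the cathode (higher E°), Mg²⁺/Mg the anode: E°cell = -0.16 − (-2.40) = +2.24 V, n = 2.
Overall: Sn²⁺(aq) + Mg(s) → Sn(s) + Mg²⁺(aq)
Q = [Mg²⁺] / ([Sn²⁺]); log Q = 1.872.
E = E° − (0.0592/n) log Q = +2.24 − (0.0592/2)(1.872) = +2.185 V.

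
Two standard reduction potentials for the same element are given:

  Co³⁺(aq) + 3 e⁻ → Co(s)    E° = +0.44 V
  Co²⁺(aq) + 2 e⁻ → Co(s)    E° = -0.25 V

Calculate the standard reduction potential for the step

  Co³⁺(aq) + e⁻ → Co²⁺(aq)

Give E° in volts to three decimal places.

+1.820 V

Sequential free energies add, so n₃E°₃ = n₁E°₁ + n₂E°₂.
With n₃ = 3, and the known step contributing 2×(-0.25) V, the unknown satisfies 1·E° = 3×(+0.44) − 2×(-0.25) = +1.820.
E° = +1.820 / 1 = +1.820 V.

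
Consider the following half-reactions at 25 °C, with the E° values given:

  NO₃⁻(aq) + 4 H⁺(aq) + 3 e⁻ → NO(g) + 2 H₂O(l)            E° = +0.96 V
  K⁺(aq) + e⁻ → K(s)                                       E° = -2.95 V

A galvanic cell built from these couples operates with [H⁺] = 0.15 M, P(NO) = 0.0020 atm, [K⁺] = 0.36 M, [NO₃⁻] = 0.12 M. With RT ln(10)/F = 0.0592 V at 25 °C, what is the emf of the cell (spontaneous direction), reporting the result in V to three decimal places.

+3.906 V

NO₃⁻/NO is the cathode (higher E°), K⁺/K the anode: E°cell = +0.96 − (-2.95) = +3.91 V, n = 3.
Overall: NO₃⁻(aq) + 4 H⁺(aq) + 3 K(s) → NO(g) + 2 H₂O(l) + 3 K⁺(aq)
Q = P(NO)·[K⁺]^3 / ([NO₃⁻]·[H⁺]^4); log Q = 0.186.
E = E° − (0.0592/n) log Q = +3.91 − (0.0592/3)(0.186) = +3.906 V.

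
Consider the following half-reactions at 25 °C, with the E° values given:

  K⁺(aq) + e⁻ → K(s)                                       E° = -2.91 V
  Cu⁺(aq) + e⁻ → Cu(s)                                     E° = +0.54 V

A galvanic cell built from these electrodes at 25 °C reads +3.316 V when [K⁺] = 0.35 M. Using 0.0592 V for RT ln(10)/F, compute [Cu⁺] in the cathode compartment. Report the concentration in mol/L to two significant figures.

0.0019 M

Cu⁺/Cu is the cathode, K⁺/K the anode: E°cell = +3.45 V, n = 1.
Overall reaction: Cu⁺(aq) + K(s) → Cu(s) + K⁺(aq); Q = [K⁺]^1/[Cu⁺]^1.
From E = E° − (0.0592/n) log Q: log Q = (E° − E)·n/0.0592 = (+3.45 − (+3.316))·1/0.0592 = 2.2635.
So 1·log[Cu⁺] = 1·log(0.35) − log Q = -0.4559 − (2.2635) = -2.7194; [Cu⁺] = 10^(-2.7194) ≈ 0.0019 M.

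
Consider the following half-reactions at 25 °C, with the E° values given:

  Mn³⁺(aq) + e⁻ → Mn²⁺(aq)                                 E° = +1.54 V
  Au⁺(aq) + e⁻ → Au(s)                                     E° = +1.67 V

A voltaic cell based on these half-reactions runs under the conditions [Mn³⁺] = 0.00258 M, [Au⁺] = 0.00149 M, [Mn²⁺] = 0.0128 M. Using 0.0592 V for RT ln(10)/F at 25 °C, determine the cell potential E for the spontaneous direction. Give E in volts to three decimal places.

+0.004 V

Au⁺/Au is the cathode (higher E°), Mn³⁺/Mn²⁺ the anode: E°cell = +1.67 − (+1.54) = +0.13 V, n = 1.
Overall: Au⁺(aq) + Mn²⁺(aq) → Au(s) + Mn³⁺(aq)
Q = [Mn³⁺] / ([Au⁺]·[Mn²⁺]); log Q = 2.131.
E = E° − (0.0592/n) log Q = +0.13 − (0.0592/1)(2.131) = +0.004 V.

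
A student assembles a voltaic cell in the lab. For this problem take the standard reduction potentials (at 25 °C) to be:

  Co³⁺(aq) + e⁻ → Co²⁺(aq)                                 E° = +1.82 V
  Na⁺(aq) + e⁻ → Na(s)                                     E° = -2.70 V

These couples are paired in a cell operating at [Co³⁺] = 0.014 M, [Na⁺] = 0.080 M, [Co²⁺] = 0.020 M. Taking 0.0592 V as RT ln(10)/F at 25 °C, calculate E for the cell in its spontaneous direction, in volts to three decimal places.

Co³⁺/Co²⁺ is the cathode (higher E°), Na⁺/Na the anode: E°cell = +1.82 − (-2.70) = +4.52 V, n = 1.
Overall: Co³⁺(aq) + Na(s) → Co²⁺(aq) + Na⁺(aq)
Q = [Co²⁺]·[Na⁺] / ([Co³⁺]); log Q = -0.942.
E = E° − (0.0592/n) log Q = +4.52 − (0.0592/1)(-0.942) = +4.576 V.

+4.576 V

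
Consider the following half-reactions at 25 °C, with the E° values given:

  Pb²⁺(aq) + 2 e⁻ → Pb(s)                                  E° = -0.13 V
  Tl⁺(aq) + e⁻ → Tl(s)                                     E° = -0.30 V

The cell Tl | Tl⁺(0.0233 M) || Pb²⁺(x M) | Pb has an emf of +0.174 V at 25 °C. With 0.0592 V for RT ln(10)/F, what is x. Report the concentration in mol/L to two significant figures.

0.00074 M

Pb²⁺/Pb is the cathode, Tl⁺/Tl the anode: E°cell = +0.17 V, n = 2.
Overall reaction: Pb²⁺(aq) + 2 Tl(s) → Pb(s) + 2 Tl⁺(aq); Q = [Tl⁺]^2/[Pb²⁺]^1.
From E = E° − (0.0592/n) log Q: log Q = (E° − E)·n/0.0592 = (+0.17 − (+0.174))·2/0.0592 = -0.1351.
So 1·log[Pb²⁺] = 2·log(0.0233) − log Q = -3.2653 − (-0.1351) = -3.1302; [Pb²⁺] = 10^(-3.1302) ≈ 0.00074 M.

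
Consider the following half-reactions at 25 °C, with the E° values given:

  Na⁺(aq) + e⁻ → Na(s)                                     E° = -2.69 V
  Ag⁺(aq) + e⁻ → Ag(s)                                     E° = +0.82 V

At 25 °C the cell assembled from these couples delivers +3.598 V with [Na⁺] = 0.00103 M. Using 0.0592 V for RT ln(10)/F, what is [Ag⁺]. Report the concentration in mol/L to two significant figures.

Ag⁺/Ag is the cathode, Na⁺/Na the anode: E°cell = +3.51 V, n = 1.
Overall reaction: Ag⁺(aq) + Na(s) → Ag(s) + Na⁺(aq); Q = [Na⁺]^1/[Ag⁺]^1.
From E = E° − (0.0592/n) log Q: log Q = (E° − E)·n/0.0592 = (+3.51 − (+3.598))·1/0.0592 = -1.4865.
So 1·log[Ag⁺] = 1·log(0.00103) − log Q = -2.9872 − (-1.4865) = -1.5007; [Ag⁺] = 10^(-1.5007) ≈ 0.032 M.

0.032 M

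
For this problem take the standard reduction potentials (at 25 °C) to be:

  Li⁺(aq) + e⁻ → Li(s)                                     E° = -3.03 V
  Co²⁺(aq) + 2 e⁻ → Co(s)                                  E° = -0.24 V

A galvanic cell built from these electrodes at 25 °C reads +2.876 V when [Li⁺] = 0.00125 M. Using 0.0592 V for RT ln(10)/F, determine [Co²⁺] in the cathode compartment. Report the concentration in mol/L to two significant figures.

0.0013 M

Co²⁺/Co is the cathode, Li⁺/Li the anode: E°cell = +2.79 V, n = 2.
Overall reaction: Co²⁺(aq) + 2 Li(s) → Co(s) + 2 Li⁺(aq); Q = [Li⁺]^2/[Co²⁺]^1.
From E = E° − (0.0592/n) log Q: log Q = (E° − E)·n/0.0592 = (+2.79 − (+2.876))·2/0.0592 = -2.9054.
So 1·log[Co²⁺] = 2·log(0.00125) − log Q = -5.8062 − (-2.9054) = -2.9008; [Co²⁺] = 10^(-2.9008) ≈ 0.0013 M.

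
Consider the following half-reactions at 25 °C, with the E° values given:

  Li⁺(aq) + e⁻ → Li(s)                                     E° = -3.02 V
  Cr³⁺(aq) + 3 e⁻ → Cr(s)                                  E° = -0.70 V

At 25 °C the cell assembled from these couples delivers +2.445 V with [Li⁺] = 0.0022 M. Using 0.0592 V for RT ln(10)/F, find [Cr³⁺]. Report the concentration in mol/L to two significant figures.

0.023 M

Cr³⁺/Cr is the cathode, Li⁺/Li the anode: E°cell = +2.32 V, n = 3.
Overall reaction: Cr³⁺(aq) + 3 Li(s) → Cr(s) + 3 Li⁺(aq); Q = [Li⁺]^3/[Cr³⁺]^1.
From E = E° − (0.0592/n) log Q: log Q = (E° − E)·n/0.0592 = (+2.32 − (+2.445))·3/0.0592 = -6.3345.
So 1·log[Cr³⁺] = 3·log(0.0022) − log Q = -7.9727 − (-6.3345) = -1.6382; [Cr³⁺] = 10^(-1.6382) ≈ 0.023 M.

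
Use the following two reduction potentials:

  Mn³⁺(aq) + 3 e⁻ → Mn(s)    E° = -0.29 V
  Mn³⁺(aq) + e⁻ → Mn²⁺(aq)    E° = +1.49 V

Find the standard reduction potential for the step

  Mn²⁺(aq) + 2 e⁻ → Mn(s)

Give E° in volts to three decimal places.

-1.180 V

Sequential free energies add, so n₃E°₃ = n₁E°₁ + n₂E°₂.
With n₃ = 3, and the known step contributing 1×(+1.49) V, the unknown satisfies 2·E° = 3×(-0.29) − 1×(+1.49) = -2.360.
E° = -2.360 / 2 = -1.180 V.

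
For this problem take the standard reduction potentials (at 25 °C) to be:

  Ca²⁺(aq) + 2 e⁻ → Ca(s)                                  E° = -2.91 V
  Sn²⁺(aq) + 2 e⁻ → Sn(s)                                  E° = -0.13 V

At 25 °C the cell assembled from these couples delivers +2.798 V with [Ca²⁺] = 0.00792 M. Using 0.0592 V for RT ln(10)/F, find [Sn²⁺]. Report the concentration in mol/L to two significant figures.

0.032 M

Sn²⁺/Sn is the cathode, Ca²⁺/Ca the anode: E°cell = +2.78 V, n = 2.
Overall reaction: Sn²⁺(aq) + Ca(s) → Sn(s) + Ca²⁺(aq); Q = [Ca²⁺]^1/[Sn²⁺]^1.
From E = E° − (0.0592/n) log Q: log Q = (E° − E)·n/0.0592 = (+2.78 − (+2.798))·2/0.0592 = -0.6081.
So 1·log[Sn²⁺] = 1·log(0.00792) − log Q = -2.1013 − (-0.6081) = -1.4932; [Sn²⁺] = 10^(-1.4932) ≈ 0.032 M.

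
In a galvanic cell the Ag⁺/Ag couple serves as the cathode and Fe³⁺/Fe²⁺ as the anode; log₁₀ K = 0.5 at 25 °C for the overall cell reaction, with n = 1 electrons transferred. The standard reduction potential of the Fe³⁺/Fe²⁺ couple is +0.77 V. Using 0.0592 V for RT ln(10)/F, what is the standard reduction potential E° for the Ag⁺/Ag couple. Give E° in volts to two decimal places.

E°cell = (0.0592/n)·log K = (0.0592/1)(0.5) = +0.030 V.
Since Ag⁺/Ag is the cathode and Fe³⁺/Fe²⁺ the anode, E°cell = E°(Ag⁺/Ag) − E°(Fe³⁺/Fe²⁺).
So E°(Ag⁺/Ag) = E°cell + E°(Fe³⁺/Fe²⁺) = +0.030 + (+0.77) = +0.80 V.

+0.80 V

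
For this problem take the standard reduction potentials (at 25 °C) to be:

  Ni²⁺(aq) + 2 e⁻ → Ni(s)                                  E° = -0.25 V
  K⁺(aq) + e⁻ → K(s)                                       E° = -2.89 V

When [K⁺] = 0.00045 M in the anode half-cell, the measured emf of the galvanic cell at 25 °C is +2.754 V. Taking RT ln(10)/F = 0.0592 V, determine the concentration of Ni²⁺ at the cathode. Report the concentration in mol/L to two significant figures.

Ni²⁺/Ni is the cathode, K⁺/K the anode: E°cell = +2.64 V, n = 2.
Overall reaction: Ni²⁺(aq) + 2 K(s) → Ni(s) + 2 K⁺(aq); Q = [K⁺]^2/[Ni²⁺]^1.
From E = E° − (0.0592/n) log Q: log Q = (E° − E)·n/0.0592 = (+2.64 − (+2.754))·2/0.0592 = -3.8514.
So 1·log[Ni²⁺] = 2·log(0.00045) − log Q = -6.6936 − (-3.8514) = -2.8422; [Ni²⁺] = 10^(-2.8422) ≈ 0.0014 M.

0.0014 M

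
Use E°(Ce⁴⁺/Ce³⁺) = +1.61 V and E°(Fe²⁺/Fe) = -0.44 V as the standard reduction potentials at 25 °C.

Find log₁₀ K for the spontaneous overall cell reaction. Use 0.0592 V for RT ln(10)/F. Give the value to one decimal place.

Cathode: Ce⁴⁺/Ce³⁺; anode: Fe²⁺/Fe. E°cell = +2.05 V, n = 2.
log K = nE°cell / 0.0592 = (2)(+2.05) / 0.0592 = 69.3.

69.3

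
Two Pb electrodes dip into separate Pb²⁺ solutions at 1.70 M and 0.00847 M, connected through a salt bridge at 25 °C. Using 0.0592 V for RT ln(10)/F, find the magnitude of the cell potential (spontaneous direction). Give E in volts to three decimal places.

+0.068 V

For a concentration cell E°cell = 0. The 1.70 M side is the cathode (reduction is favoured where [Pb²⁺] is higher).
With n = 2, E = −(0.0592/2) log([Pb²⁺]ₐₙ/[Pb²⁺]꜀ₐₜ) = −(0.0592/2) log(0.00847/1.7) = −(0.0592/2)(-2.303) = +0.068 V.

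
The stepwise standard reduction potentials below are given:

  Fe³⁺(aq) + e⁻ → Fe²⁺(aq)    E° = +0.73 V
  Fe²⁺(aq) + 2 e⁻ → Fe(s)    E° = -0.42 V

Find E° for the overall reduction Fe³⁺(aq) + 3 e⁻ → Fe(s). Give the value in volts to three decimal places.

-0.037 V

Since ΔG° = −nFE° is additive over sequential reductions, n₃E°₃ = n₁E°₁ + n₂E°₂.
E°₃ = (1×+0.73 + 2×-0.42) / 3 = (-0.110) / 3 = -0.037 V.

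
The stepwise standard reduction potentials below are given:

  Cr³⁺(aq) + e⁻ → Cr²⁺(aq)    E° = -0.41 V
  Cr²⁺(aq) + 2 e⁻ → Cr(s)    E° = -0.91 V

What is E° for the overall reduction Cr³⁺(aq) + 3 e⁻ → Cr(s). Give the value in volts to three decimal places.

Since ΔG° = −nFE° is additive over sequential reductions, n₃E°₃ = n₁E°₁ + n₂E°₂.
E°₃ = (1×-0.41 + 2×-0.91) / 3 = (-2.230) / 3 = -0.743 V.

-0.743 V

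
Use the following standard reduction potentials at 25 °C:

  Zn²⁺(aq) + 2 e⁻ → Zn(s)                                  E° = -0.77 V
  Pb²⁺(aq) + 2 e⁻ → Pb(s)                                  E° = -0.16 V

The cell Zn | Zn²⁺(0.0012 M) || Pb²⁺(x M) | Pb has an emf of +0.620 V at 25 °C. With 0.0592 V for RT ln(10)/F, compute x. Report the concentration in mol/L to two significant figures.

Pb²⁺/Pb is the cathode, Zn²⁺/Zn the anode: E°cell = +0.61 V, n = 2.
Overall reaction: Pb²⁺(aq) + Zn(s) → Pb(s) + Zn²⁺(aq); Q = [Zn²⁺]^1/[Pb²⁺]^1.
From E = E° − (0.0592/n) log Q: log Q = (E° − E)·n/0.0592 = (+0.61 − (+0.620))·2/0.0592 = -0.3378.
So 1·log[Pb²⁺] = 1·log(0.0012) − log Q = -2.9208 − (-0.3378) = -2.5830; [Pb²⁺] = 10^(-2.5830) ≈ 0.0026 M.

0.0026 M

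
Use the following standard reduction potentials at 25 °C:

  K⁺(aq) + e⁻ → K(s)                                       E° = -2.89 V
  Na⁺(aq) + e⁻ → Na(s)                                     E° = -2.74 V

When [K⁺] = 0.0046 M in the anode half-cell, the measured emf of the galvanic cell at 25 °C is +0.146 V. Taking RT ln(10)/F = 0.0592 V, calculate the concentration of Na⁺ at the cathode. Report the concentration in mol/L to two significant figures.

Na⁺/Na is the cathode, K⁺/K the anode: E°cell = +0.15 V, n = 1.
Overall reaction: Na⁺(aq) + K(s) → Na(s) + K⁺(aq); Q = [K⁺]^1/[Na⁺]^1.
From E = E° − (0.0592/n) log Q: log Q = (E° − E)·n/0.0592 = (+0.15 − (+0.146))·1/0.0592 = 0.0676.
So 1·log[Na⁺] = 1·log(0.0046) − log Q = -2.3372 − (0.0676) = -2.4048; [Na⁺] = 10^(-2.4048) ≈ 0.0039 M.

0.0039 M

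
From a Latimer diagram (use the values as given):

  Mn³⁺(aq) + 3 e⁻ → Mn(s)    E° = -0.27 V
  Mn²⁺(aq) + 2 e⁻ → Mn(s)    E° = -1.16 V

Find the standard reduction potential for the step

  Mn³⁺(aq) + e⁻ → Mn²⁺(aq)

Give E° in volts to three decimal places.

+1.510 V

Sequential free energies add, so n₃E°₃ = n₁E°₁ + n₂E°₂.
With n₃ = 3, and the known step contributing 2×(-1.16) V, the unknown satisfies 1·E° = 3×(-0.27) − 2×(-1.16) = +1.510.
E° = +1.510 / 1 = +1.510 V.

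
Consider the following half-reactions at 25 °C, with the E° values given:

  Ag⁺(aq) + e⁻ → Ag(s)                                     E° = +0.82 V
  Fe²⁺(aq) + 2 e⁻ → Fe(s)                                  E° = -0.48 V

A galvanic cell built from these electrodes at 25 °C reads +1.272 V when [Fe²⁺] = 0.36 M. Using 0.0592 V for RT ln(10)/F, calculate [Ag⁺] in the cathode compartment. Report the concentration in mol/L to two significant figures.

Ag⁺/Ag is the cathode, Fe²⁺/Fe the anode: E°cell = +1.30 V, n = 2.
Overall reaction: 2 Ag⁺(aq) + Fe(s) → 2 Ag(s) + Fe²⁺(aq); Q = [Fe²⁺]^1/[Ag⁺]^2.
From E = E° − (0.0592/n) log Q: log Q = (E° − E)·n/0.0592 = (+1.30 − (+1.272))·2/0.0592 = 0.9459.
So 2·log[Ag⁺] = 1·log(0.36) − log Q = -0.4437 − (0.9459) = -1.3896; log[Ag⁺] = -1.3896 / 2 = -0.6948; [Ag⁺] = 10^(-0.6948) ≈ 0.20 M.

0.20 M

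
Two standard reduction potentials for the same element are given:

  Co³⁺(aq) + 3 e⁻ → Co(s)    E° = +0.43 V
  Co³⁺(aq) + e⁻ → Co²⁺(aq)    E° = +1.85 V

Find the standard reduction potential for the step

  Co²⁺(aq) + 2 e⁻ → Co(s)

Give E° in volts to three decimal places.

-0.280 V

Sequential free energies add, so n₃E°₃ = n₁E°₁ + n₂E°₂.
With n₃ = 3, and the known step contributing 1×(+1.85) V, the unknown satisfies 2·E° = 3×(+0.43) − 1×(+1.85) = -0.560.
E° = -0.560 / 2 = -0.280 V.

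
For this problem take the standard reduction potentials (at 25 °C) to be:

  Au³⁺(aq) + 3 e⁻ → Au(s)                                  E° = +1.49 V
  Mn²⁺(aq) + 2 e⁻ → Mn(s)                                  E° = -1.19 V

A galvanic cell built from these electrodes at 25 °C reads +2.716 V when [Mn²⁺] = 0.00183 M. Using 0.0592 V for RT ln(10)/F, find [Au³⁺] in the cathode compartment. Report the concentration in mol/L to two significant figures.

0.0052 M

Au³⁺/Au is the cathode, Mn²⁺/Mn the anode: E°cell = +2.68 V, n = 6.
Overall reaction: 2 Au³⁺(aq) + 3 Mn(s) → 2 Au(s) + 3 Mn²⁺(aq); Q = [Mn²⁺]^3/[Au³⁺]^2.
From E = E° − (0.0592/n) log Q: log Q = (E° − E)·n/0.0592 = (+2.68 − (+2.716))·6/0.0592 = -3.6486.
So 2·log[Au³⁺] = 3·log(0.00183) − log Q = -8.2126 − (-3.6486) = -4.5640; log[Au³⁺] = -4.5640 / 2 = -2.2820; [Au³⁺] = 10^(-2.2820) ≈ 0.0052 M.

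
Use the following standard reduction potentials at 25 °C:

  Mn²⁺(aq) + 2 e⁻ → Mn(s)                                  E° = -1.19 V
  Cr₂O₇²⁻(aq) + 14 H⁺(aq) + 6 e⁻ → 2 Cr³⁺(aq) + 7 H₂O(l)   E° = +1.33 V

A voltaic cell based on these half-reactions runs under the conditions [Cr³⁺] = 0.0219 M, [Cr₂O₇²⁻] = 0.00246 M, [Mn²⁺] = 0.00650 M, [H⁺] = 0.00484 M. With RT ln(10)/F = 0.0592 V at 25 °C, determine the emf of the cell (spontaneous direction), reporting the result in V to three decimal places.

+2.272 V

Cr₂O₇²⁻/Cr³⁺ is the cathode (higher E°), Mn²⁺/Mn the anode: E°cell = +1.33 − (-1.19) = +2.52 V, n = 6.
Overall: Cr₂O₇²⁻(aq) + 14 H⁺(aq) + 3 Mn(s) → 2 Cr³⁺(aq) + 7 H₂O(l) + 3 Mn²⁺(aq)
Q = [Cr³⁺]^2·[Mn²⁺]^3 / ([Cr₂O₇²⁻]·[H⁺]^14); log Q = 25.141.
E = E° − (0.0592/n) log Q = +2.52 − (0.0592/6)(25.141) = +2.272 V.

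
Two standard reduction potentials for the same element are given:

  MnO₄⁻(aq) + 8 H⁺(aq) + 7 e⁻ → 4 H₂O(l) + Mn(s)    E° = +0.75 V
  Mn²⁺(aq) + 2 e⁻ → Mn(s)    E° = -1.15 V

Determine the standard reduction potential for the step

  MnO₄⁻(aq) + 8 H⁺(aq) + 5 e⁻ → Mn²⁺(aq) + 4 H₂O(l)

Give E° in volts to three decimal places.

+1.510 V

Sequential free energies add, so n₃E°₃ = n₁E°₁ + n₂E°₂.
With n₃ = 7, and the known step contributing 2×(-1.15) V, the unknown satisfies 5·E° = 7×(+0.75) − 2×(-1.15) = +7.550.
E° = +7.550 / 5 = +1.510 V.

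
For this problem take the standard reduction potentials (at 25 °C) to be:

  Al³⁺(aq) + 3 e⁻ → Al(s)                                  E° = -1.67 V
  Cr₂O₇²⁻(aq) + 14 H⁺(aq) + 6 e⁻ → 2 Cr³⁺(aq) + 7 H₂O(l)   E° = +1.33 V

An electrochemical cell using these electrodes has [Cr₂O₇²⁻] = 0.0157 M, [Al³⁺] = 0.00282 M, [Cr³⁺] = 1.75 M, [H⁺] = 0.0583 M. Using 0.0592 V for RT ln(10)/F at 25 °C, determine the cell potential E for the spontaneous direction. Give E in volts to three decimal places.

+2.857 V

Cr₂O₇²⁻/Cr³⁺ is the cathode (higher E°), Al³⁺/Al the anode: E°cell = +1.33 − (-1.67) = +3.00 V, n = 6.
Overall: Cr₂O₇²⁻(aq) + 14 H⁺(aq) + 2 Al(s) → 2 Cr³⁺(aq) + 7 H₂O(l) + 2 Al³⁺(aq)
Q = [Cr³⁺]^2·[Al³⁺]^2 / ([Cr₂O₇²⁻]·[H⁺]^14); log Q = 14.471.
E = E° − (0.0592/n) log Q = +3.00 − (0.0592/6)(14.471) = +2.857 V.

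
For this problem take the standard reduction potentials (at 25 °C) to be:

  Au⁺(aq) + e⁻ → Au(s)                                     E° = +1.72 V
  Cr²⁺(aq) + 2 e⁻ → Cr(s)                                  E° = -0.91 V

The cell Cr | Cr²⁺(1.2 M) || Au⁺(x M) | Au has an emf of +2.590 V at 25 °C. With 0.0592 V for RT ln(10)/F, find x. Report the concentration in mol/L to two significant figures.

Au⁺/Au is the cathode, Cr²⁺/Cr the anode: E°cell = +2.63 V, n = 2.
Overall reaction: 2 Au⁺(aq) + Cr(s) → 2 Au(s) + Cr²⁺(aq); Q = [Cr²⁺]^1/[Au⁺]^2.
From E = E° − (0.0592/n) log Q: log Q = (E° − E)·n/0.0592 = (+2.63 − (+2.590))·2/0.0592 = 1.3514.
So 2·log[Au⁺] = 1·log(1.2) − log Q = 0.0792 − (1.3514) = -1.2722; log[Au⁺] = -1.2722 / 2 = -0.6361; [Au⁺] = 10^(-0.6361) ≈ 0.23 M.

0.23 M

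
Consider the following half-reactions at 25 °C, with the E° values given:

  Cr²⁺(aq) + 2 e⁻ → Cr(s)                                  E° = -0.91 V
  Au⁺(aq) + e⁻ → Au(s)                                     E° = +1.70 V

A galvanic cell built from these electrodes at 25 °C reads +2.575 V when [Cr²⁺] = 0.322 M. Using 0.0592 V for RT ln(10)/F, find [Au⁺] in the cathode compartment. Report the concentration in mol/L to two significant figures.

0.15 M

Au⁺/Au is the cathode, Cr²⁺/Cr the anode: E°cell = +2.61 V, n = 2.
Overall reaction: 2 Au⁺(aq) + Cr(s) → 2 Au(s) + Cr²⁺(aq); Q = [Cr²⁺]^1/[Au⁺]^2.
From E = E° − (0.0592/n) log Q: log Q = (E° − E)·n/0.0592 = (+2.61 − (+2.575))·2/0.0592 = 1.1824.
So 2·log[Au⁺] = 1·log(0.322) − log Q = -0.4921 − (1.1824) = -1.6745; log[Au⁺] = -1.6745 / 2 = -0.8373; [Au⁺] = 10^(-0.8373) ≈ 0.15 M.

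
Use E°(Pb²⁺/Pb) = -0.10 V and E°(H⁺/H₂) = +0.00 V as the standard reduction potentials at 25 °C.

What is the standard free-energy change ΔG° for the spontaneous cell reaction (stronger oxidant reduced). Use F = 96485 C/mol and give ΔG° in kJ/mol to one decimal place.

H⁺/H₂ (E° = +0.00 V) is the cathode; Pb²⁺/Pb (E° = -0.10 V) is the anode, so E°cell = +0.10 V.
Balancing electrons gives n = 2 (lcm of 2 and 2).
ΔG° = −nFE° = −(2)(96485)(+0.10) = -19,297 J = -19.3 kJ/mol.

-19.3 kJ/mol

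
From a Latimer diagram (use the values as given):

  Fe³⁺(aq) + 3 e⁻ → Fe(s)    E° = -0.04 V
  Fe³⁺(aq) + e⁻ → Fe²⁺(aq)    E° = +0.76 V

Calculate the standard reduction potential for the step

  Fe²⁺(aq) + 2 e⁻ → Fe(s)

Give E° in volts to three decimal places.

Sequential free energies add, so n₃E°₃ = n₁E°₁ + n₂E°₂.
With n₃ = 3, and the known step contributing 1×(+0.76) V, the unknown satisfies 2·E° = 3×(-0.04) − 1×(+0.76) = -0.880.
E° = -0.880 / 2 = -0.440 V.

-0.440 V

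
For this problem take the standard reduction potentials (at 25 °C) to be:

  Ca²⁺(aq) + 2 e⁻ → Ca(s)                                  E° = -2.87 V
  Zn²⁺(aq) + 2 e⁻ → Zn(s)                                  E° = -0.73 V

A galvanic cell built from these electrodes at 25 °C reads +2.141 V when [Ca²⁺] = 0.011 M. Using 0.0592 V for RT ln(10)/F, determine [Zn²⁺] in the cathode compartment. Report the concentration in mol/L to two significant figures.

Zn²⁺/Zn is the cathode, Ca²⁺/Ca the anode: E°cell = +2.14 V, n = 2.
Overall reaction: Zn²⁺(aq) + Ca(s) → Zn(s) + Ca²⁺(aq); Q = [Ca²⁺]^1/[Zn²⁺]^1.
From E = E° − (0.0592/n) log Q: log Q = (E° − E)·n/0.0592 = (+2.14 − (+2.141))·2/0.0592 = -0.0338.
So 1·log[Zn²⁺] = 1·log(0.011) − log Q = -1.9586 − (-0.0338) = -1.9248; [Zn²⁺] = 10^(-1.9248) ≈ 0.012 M.

0.012 M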